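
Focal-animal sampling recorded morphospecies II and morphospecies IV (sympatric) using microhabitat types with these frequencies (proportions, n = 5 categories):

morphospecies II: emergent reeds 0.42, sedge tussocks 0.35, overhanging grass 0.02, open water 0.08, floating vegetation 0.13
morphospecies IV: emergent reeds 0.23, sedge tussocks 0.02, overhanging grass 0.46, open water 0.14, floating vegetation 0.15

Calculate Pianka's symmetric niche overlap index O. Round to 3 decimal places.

0.456

Σ p₁ᵢp₂ᵢ = 0.0966 + 0.0070 + 0.0092 + 0.0112 + 0.0195 = 0.1435
Σp_1ᵢ² = 0.42² + 0.35² + 0.02² + 0.08² + 0.13² = 0.1764 + 0.1225 + 0.0004 + 0.0064 + 0.0169 = 0.3226
Σp_2ᵢ² = 0.23² + 0.02² + 0.46² + 0.14² + 0.15² = 0.0529 + 0.0004 + 0.2116 + 0.0196 + 0.0225 = 0.3070
O = 0.1435 / √(0.3226 × 0.3070) = 0.1435 / 0.314703 = 0.45599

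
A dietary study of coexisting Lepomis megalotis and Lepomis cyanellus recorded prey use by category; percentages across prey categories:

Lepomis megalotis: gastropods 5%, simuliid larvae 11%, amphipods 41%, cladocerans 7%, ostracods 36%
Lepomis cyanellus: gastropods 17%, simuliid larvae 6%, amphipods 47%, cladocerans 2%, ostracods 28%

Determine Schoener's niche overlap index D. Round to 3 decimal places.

Convert percentages to proportions (divide by 100).
Σ|p₁ᵢ − p₂ᵢ| = 0.12 + 0.05 + 0.06 + 0.05 + 0.08 = 0.36
D = 1 − ½ × 0.36 = 1 − 0.180 = 0.82000

0.820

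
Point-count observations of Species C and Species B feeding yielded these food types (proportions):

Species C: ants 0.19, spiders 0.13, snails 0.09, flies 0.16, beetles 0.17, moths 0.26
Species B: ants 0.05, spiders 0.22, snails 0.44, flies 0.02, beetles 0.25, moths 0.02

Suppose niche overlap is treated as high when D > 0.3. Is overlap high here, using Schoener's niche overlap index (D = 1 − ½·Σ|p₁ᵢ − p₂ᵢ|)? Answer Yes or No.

Σ|p₁ᵢ − p₂ᵢ| = 0.14 + 0.09 + 0.35 + 0.14 + 0.08 + 0.24 = 1.04
D = 1 − ½ × 1.04 = 1 − 0.520 = 0.4800
D = 0.4800 > 0.3 → Yes.

Yes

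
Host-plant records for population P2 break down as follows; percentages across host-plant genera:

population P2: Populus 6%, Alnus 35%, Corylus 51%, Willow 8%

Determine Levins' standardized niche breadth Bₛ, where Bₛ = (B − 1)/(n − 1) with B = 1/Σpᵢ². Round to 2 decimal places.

Convert percentages to proportions (divide by 100).
Σpᵢ² = 0.06² + 0.35² + 0.51² + 0.08² = 0.0036 + 0.1225 + 0.2601 + 0.0064 = 0.3926
B = 1 / 0.3926 = 2.5471
Bₛ = (B − 1)/(n − 1) = (2.5471 − 1)/(4 − 1) = 1.5471/3 = 0.5157

0.52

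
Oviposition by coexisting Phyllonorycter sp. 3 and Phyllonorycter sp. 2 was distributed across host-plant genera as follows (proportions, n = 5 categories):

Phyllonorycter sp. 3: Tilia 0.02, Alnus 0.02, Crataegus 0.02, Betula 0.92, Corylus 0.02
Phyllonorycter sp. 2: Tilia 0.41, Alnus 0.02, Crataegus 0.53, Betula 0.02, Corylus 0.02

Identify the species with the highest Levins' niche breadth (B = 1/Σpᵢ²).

Σp_3ᵢ² = 0.02² + 0.02² + 0.02² + 0.92² + 0.02² = 0.0004 + 0.0004 + 0.0004 + 0.8464 + 0.0004 = 0.8480
B_3 = 1 / 0.8480 = 1.1792
Σp_2ᵢ² = 0.41² + 0.02² + 0.53² + 0.02² + 0.02² = 0.1681 + 0.0004 + 0.2809 + 0.0004 + 0.0004 = 0.4502
B_2 = 1 / 0.4502 = 2.2212
Highest B → broadest niche (most generalist): Phyllonorycter sp. 2 (B = 2.22).

Phyllonorycter sp. 2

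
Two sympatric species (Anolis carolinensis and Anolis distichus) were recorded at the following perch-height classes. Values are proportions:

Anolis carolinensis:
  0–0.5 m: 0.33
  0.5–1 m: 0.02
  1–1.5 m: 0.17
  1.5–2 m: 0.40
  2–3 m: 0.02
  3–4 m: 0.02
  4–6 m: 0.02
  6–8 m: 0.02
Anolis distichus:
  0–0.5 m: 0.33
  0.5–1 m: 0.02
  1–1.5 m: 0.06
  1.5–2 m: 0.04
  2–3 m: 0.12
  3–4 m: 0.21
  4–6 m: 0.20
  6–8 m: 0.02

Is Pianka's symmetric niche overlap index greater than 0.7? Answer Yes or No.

No

Σ p₁ᵢp₂ᵢ = 0.1089 + 0.0004 + 0.0102 + 0.0160 + 0.0024 + 0.0042 + 0.0040 + 0.0004 = 0.1465
Σp_1ᵢ² = 0.33² + 0.02² + 0.17² + 0.40² + 0.02² + 0.02² + 0.02² + 0.02² = 0.1089 + 0.0004 + 0.0289 + 0.1600 + 0.0004 + 0.0004 + 0.0004 + 0.0004 = 0.2998
Σp_2ᵢ² = 0.33² + 0.02² + 0.06² + 0.04² + 0.12² + 0.21² + 0.20² + 0.02² = 0.1089 + 0.0004 + 0.0036 + 0.0016 + 0.0144 + 0.0441 + 0.0400 + 0.0004 = 0.2134
O = 0.1465 / √(0.2998 × 0.2134) = 0.1465 / 0.25294 = 0.5792
O = 0.5792 < 0.7 → No.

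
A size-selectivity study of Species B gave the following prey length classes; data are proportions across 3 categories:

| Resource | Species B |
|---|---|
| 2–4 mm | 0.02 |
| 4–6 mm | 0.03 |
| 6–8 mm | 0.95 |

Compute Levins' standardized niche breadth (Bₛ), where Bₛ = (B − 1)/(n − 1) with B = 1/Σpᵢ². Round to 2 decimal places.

Σpᵢ² = 0.02² + 0.03² + 0.95² = 0.0004 + 0.0009 + 0.9025 = 0.9038
B = 1 / 0.9038 = 1.1064
Bₛ = (B − 1)/(n − 1) = (1.1064 − 1)/(3 − 1) = 0.1064/2 = 0.0532

0.05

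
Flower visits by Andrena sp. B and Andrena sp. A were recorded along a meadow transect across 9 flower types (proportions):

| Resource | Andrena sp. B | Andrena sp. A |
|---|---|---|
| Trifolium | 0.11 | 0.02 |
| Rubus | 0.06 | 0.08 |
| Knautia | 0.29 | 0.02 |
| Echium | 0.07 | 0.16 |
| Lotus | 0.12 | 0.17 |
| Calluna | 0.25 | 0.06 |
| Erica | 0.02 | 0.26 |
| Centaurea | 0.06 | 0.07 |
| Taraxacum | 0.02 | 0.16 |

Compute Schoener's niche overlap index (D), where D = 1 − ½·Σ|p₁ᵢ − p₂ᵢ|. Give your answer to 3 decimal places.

0.450

Σ|p₁ᵢ − p₂ᵢ| = 0.09 + 0.02 + 0.27 + 0.09 + 0.05 + 0.19 + 0.24 + 0.01 + 0.14 = 1.10
D = 1 − ½ × 1.10 = 1 − 0.550 = 0.45000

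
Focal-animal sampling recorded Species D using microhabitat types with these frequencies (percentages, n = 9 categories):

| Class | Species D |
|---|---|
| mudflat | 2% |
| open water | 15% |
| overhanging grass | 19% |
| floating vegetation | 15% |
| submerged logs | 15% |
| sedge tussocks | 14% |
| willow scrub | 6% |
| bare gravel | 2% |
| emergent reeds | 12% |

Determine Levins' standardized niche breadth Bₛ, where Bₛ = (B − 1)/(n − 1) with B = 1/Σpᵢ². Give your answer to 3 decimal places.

Convert percentages to proportions (divide by 100).
Σpᵢ² = 0.02² + 0.15² + 0.19² + 0.15² + 0.15² + 0.14² + 0.06² + 0.02² + 0.12² = 0.0004 + 0.0225 + 0.0361 + 0.0225 + 0.0225 + 0.0196 + 0.0036 + 0.0004 + 0.0144 = 0.1420
B = 1 / 0.1420 = 7.04225
Bₛ = (B − 1)/(n − 1) = (7.04225 − 1)/(9 − 1) = 6.04225/8 = 0.75528

0.755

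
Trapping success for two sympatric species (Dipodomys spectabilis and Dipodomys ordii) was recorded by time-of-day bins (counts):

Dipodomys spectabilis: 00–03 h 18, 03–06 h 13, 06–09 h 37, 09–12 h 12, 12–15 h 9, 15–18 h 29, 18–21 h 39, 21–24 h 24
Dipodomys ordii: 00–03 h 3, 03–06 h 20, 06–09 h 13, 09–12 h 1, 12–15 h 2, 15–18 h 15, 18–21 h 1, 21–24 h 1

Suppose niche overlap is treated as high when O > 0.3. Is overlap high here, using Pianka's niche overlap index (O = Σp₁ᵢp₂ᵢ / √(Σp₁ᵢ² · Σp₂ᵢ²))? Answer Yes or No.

Proportions for Dipodomys spectabilis (n=181): 18/181=0.0994, 13/181=0.0718, 37/181=0.2044, 12/181=0.0663, 9/181=0.0497, 29/181=0.1602, 39/181=0.2155, 24/181=0.1326
Proportions for Dipodomys ordii (n=56): 3/56=0.0536, 20/56=0.3571, 13/56=0.2321, 1/56=0.0179, 2/56=0.0357, 15/56=0.2679, 1/56=0.0179, 1/56=0.0179
Σ p₁ᵢp₂ᵢ = 0.005328 + 0.025640 + 0.047441 + 0.001187 + 0.001774 + 0.042918 + 0.003857 + 0.002374 = 0.130519
Σp_1ᵢ² = 0.0994² + 0.0718² + 0.2044² + 0.0663² + 0.0497² + 0.1602² + 0.2155² + 0.1326² = 0.009880 + 0.005155 + 0.041779 + 0.004396 + 0.002470 + 0.025664 + 0.046440 + 0.017583 = 0.153367
Σp_2ᵢ² = 0.0536² + 0.3571² + 0.2321² + 0.0179² + 0.0357² + 0.2679² + 0.0179² + 0.0179² = 0.002873 + 0.127520 + 0.053870 + 0.000320 + 0.001274 + 0.071770 + 0.000320 + 0.000320 = 0.258267
O = 0.130519 / √(0.153367 × 0.258267) = 0.130519 / 0.1990217 = 0.6558
O = 0.6558 > 0.3 → Yes.

Yes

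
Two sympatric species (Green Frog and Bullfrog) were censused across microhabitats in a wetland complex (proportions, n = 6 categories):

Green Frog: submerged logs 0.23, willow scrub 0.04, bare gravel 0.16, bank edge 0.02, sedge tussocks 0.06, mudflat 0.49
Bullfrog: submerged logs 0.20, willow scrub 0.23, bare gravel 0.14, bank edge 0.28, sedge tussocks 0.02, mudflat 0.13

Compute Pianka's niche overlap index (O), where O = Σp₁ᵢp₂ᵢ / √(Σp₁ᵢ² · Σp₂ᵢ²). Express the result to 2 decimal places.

Σ p₁ᵢp₂ᵢ = 0.0460 + 0.0092 + 0.0224 + 0.0056 + 0.0012 + 0.0637 = 0.1481
Σp_1ᵢ² = 0.23² + 0.04² + 0.16² + 0.02² + 0.06² + 0.49² = 0.0529 + 0.0016 + 0.0256 + 0.0004 + 0.0036 + 0.2401 = 0.3242
Σp_2ᵢ² = 0.20² + 0.23² + 0.14² + 0.28² + 0.02² + 0.13² = 0.0400 + 0.0529 + 0.0196 + 0.0784 + 0.0004 + 0.0169 = 0.2082
O = 0.1481 / √(0.3242 × 0.2082) = 0.1481 / 0.25980 = 0.5701

0.57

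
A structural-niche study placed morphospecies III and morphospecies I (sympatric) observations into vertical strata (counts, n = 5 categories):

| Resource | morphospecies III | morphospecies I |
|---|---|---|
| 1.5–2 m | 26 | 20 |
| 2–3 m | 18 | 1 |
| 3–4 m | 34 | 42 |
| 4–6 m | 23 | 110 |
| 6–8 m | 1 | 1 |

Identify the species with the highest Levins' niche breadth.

morphospecies III

Proportions for morphospecies III (n=102): 26/102=0.2549, 18/102=0.1765, 34/102=0.3333, 23/102=0.2255, 1/102=0.0098
Proportions for morphospecies I (n=174): 20/174=0.1149, 1/174=0.0057, 42/174=0.2414, 110/174=0.6322, 1/174=0.0057
Σp_IIIᵢ² = 0.2549² + 0.1765² + 0.3333² + 0.2255² + 0.0098² = 0.064974 + 0.031152 + 0.111089 + 0.050850 + 0.000096 = 0.258161
B_III = 1 / 0.258161 = 3.8736
Σp_Iᵢ² = 0.1149² + 0.0057² + 0.2414² + 0.6322² + 0.0057² = 0.013202 + 0.000032 + 0.058274 + 0.399677 + 0.000032 = 0.471217
B_I = 1 / 0.471217 = 2.1222
Highest B → broadest niche (most generalist): morphospecies III (B = 3.87).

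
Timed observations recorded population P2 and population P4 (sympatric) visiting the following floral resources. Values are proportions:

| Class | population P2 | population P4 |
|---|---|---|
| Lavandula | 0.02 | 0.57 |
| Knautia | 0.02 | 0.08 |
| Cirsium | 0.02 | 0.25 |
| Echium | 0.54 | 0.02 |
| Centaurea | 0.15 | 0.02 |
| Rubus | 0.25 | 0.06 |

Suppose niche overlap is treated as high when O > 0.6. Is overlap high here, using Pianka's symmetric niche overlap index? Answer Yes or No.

No

Σ p₁ᵢp₂ᵢ = 0.0114 + 0.0016 + 0.0050 + 0.0108 + 0.0030 + 0.0150 = 0.0468
Σp_1ᵢ² = 0.02² + 0.02² + 0.02² + 0.54² + 0.15² + 0.25² = 0.0004 + 0.0004 + 0.0004 + 0.2916 + 0.0225 + 0.0625 = 0.3778
Σp_2ᵢ² = 0.57² + 0.08² + 0.25² + 0.02² + 0.02² + 0.06² = 0.3249 + 0.0064 + 0.0625 + 0.0004 + 0.0004 + 0.0036 = 0.3982
O = 0.0468 / √(0.3778 × 0.3982) = 0.0468 / 0.38787 = 0.1207
O = 0.1207 < 0.6 → No.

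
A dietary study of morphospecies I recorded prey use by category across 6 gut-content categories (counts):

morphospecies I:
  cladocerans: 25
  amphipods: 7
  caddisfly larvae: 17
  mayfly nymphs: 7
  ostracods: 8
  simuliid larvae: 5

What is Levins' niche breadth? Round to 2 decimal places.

Proportions for morphospecies I (n=69): 25/69=0.3623, 7/69=0.1014, 17/69=0.2464, 7/69=0.1014, 8/69=0.1159, 5/69=0.0725
Σpᵢ² = 0.3623² + 0.1014² + 0.2464² + 0.1014² + 0.1159² + 0.0725² = 0.131261 + 0.010282 + 0.060713 + 0.010282 + 0.013433 + 0.005256 = 0.231227
B = 1 / 0.231227 = 4.3248

4.32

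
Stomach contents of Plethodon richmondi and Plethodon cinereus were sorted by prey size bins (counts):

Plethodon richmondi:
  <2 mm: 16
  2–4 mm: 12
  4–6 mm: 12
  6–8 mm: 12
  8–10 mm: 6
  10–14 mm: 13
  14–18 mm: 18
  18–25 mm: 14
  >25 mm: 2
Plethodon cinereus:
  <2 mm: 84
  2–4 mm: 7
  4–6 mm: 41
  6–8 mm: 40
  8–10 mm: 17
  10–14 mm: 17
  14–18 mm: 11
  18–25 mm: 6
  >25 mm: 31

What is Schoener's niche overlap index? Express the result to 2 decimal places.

0.62

Proportions for Plethodon richmondi (n=105): 16/105=0.1524, 12/105=0.1143, 12/105=0.1143, 12/105=0.1143, 6/105=0.0571, 13/105=0.1238, 18/105=0.1714, 14/105=0.1333, 2/105=0.0190
Proportions for Plethodon cinereus (n=254): 84/254=0.3307, 7/254=0.0276, 41/254=0.1614, 40/254=0.1575, 17/254=0.0669, 17/254=0.0669, 11/254=0.0433, 6/254=0.0236, 31/254=0.1220
Σ|p₁ᵢ − p₂ᵢ| = 0.1783 + 0.0867 + 0.0471 + 0.0432 + 0.0098 + 0.0569 + 0.1281 + 0.1097 + 0.1030 = 0.7628
D = 1 − ½ × 0.7628 = 1 − 0.38140 = 0.61860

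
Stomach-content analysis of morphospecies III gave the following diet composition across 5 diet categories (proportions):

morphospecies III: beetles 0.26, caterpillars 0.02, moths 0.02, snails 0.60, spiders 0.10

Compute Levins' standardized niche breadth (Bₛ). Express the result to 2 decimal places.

Σpᵢ² = 0.26² + 0.02² + 0.02² + 0.60² + 0.10² = 0.0676 + 0.0004 + 0.0004 + 0.3600 + 0.0100 = 0.4384
B = 1 / 0.4384 = 2.2810
Bₛ = (B − 1)/(n − 1) = (2.2810 − 1)/(5 − 1) = 1.2810/4 = 0.3203

0.32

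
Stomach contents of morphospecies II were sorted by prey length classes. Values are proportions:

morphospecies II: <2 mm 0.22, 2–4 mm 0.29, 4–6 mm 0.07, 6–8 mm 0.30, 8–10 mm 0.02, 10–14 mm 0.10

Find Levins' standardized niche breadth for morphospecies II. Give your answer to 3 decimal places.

Σpᵢ² = 0.22² + 0.29² + 0.07² + 0.30² + 0.02² + 0.10² = 0.0484 + 0.0841 + 0.0049 + 0.0900 + 0.0004 + 0.0100 = 0.2378
B = 1 / 0.2378 = 4.20521
Bₛ = (B − 1)/(n − 1) = (4.20521 − 1)/(6 − 1) = 3.20521/5 = 0.64104

0.641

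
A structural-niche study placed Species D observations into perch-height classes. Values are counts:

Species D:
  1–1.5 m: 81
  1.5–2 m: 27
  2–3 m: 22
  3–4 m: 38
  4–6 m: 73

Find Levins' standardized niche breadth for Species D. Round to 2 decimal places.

0.75

Proportions for Species D (n=241): 81/241=0.3361, 27/241=0.1120, 22/241=0.0913, 38/241=0.1577, 73/241=0.3029
Σpᵢ² = 0.3361² + 0.1120² + 0.0913² + 0.1577² + 0.3029² = 0.112963 + 0.012544 + 0.008336 + 0.024869 + 0.091748 = 0.250460
B = 1 / 0.250460 = 3.9927
Bₛ = (B − 1)/(n − 1) = (3.9927 − 1)/(5 − 1) = 2.9927/4 = 0.7482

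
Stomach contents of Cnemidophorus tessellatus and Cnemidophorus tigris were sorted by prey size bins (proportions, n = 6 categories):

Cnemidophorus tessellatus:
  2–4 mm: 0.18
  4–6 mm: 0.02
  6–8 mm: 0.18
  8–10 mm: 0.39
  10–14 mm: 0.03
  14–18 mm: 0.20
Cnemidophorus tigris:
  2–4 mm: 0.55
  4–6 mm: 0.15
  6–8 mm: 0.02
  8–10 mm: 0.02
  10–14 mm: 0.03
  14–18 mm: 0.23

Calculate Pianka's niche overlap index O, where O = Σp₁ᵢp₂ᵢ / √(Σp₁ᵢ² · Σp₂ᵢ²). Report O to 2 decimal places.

0.51

Σ p₁ᵢp₂ᵢ = 0.0990 + 0.0030 + 0.0036 + 0.0078 + 0.0009 + 0.0460 = 0.1603
Σp_1ᵢ² = 0.18² + 0.02² + 0.18² + 0.39² + 0.03² + 0.20² = 0.0324 + 0.0004 + 0.0324 + 0.1521 + 0.0009 + 0.0400 = 0.2582
Σp_2ᵢ² = 0.55² + 0.15² + 0.02² + 0.02² + 0.03² + 0.23² = 0.3025 + 0.0225 + 0.0004 + 0.0004 + 0.0009 + 0.0529 = 0.3796
O = 0.1603 / √(0.2582 × 0.3796) = 0.1603 / 0.31307 = 0.5120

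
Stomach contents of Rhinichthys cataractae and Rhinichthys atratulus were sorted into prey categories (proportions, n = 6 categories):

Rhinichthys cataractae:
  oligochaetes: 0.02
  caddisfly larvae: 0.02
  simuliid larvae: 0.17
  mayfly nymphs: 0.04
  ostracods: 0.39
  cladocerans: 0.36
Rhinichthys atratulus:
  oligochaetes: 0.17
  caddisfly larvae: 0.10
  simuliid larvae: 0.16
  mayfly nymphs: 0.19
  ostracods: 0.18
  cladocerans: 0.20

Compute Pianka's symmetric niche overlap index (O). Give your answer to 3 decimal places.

Σ p₁ᵢp₂ᵢ = 0.0034 + 0.0020 + 0.0272 + 0.0076 + 0.0702 + 0.0720 = 0.1824
Σp_1ᵢ² = 0.02² + 0.02² + 0.17² + 0.04² + 0.39² + 0.36² = 0.0004 + 0.0004 + 0.0289 + 0.0016 + 0.1521 + 0.1296 = 0.3130
Σp_2ᵢ² = 0.17² + 0.10² + 0.16² + 0.19² + 0.18² + 0.20² = 0.0289 + 0.0100 + 0.0256 + 0.0361 + 0.0324 + 0.0400 = 0.1730
O = 0.1824 / √(0.3130 × 0.1730) = 0.1824 / 0.232699 = 0.78385

0.784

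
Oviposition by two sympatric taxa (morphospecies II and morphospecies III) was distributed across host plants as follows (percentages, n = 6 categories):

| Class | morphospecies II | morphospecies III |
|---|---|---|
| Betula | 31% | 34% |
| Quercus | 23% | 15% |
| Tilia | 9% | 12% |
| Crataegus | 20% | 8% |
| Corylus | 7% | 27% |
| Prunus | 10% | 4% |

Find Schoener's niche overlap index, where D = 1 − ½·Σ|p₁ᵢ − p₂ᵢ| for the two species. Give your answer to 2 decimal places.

Convert percentages to proportions (divide by 100).
Σ|p₁ᵢ − p₂ᵢ| = 0.03 + 0.08 + 0.03 + 0.12 + 0.20 + 0.06 = 0.52
D = 1 − ½ × 0.52 = 1 − 0.260 = 0.7400

0.74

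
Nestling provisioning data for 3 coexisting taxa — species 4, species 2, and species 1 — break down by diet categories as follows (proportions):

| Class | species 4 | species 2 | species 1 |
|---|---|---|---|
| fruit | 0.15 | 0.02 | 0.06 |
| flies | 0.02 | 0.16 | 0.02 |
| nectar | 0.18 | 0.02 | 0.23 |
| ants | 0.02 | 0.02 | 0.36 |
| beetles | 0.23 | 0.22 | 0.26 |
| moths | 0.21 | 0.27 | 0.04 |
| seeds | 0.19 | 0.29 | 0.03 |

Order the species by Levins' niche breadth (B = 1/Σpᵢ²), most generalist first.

species 4 > species 2 > species 1

Σp_4ᵢ² = 0.15² + 0.02² + 0.18² + 0.02² + 0.23² + 0.21² + 0.19² = 0.0225 + 0.0004 + 0.0324 + 0.0004 + 0.0529 + 0.0441 + 0.0361 = 0.1888
B_4 = 1 / 0.1888 = 5.2966
Σp_2ᵢ² = 0.02² + 0.16² + 0.02² + 0.02² + 0.22² + 0.27² + 0.29² = 0.0004 + 0.0256 + 0.0004 + 0.0004 + 0.0484 + 0.0729 + 0.0841 = 0.2322
B_2 = 1 / 0.2322 = 4.3066
Σp_1ᵢ² = 0.06² + 0.02² + 0.23² + 0.36² + 0.26² + 0.04² + 0.03² = 0.0036 + 0.0004 + 0.0529 + 0.1296 + 0.0676 + 0.0016 + 0.0009 = 0.2566
B_1 = 1 / 0.2566 = 3.8971
Ranking by B (broadest → narrowest): species 4 (5.30) > species 2 (4.31) > species 1 (3.90)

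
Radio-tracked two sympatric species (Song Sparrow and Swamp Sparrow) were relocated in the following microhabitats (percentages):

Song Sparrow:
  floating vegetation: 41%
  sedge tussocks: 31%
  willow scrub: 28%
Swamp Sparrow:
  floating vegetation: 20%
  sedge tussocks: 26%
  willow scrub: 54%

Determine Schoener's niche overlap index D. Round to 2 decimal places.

0.74

Convert percentages to proportions (divide by 100).
Σ|p₁ᵢ − p₂ᵢ| = 0.21 + 0.05 + 0.26 = 0.52
D = 1 − ½ × 0.52 = 1 − 0.260 = 0.7400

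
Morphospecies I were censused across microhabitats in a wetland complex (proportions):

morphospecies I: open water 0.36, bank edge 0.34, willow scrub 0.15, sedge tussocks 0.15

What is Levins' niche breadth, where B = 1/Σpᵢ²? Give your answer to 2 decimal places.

Σpᵢ² = 0.36² + 0.34² + 0.15² + 0.15² = 0.1296 + 0.1156 + 0.0225 + 0.0225 = 0.2902
B = 1 / 0.2902 = 3.4459

3.45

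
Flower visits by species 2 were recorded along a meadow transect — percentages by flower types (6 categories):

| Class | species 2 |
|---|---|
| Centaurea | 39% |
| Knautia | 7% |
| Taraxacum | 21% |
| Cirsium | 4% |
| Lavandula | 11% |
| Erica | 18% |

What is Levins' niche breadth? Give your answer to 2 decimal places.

Convert percentages to proportions (divide by 100).
Σpᵢ² = 0.39² + 0.07² + 0.21² + 0.04² + 0.11² + 0.18² = 0.1521 + 0.0049 + 0.0441 + 0.0016 + 0.0121 + 0.0324 = 0.2472
B = 1 / 0.2472 = 4.0453

4.05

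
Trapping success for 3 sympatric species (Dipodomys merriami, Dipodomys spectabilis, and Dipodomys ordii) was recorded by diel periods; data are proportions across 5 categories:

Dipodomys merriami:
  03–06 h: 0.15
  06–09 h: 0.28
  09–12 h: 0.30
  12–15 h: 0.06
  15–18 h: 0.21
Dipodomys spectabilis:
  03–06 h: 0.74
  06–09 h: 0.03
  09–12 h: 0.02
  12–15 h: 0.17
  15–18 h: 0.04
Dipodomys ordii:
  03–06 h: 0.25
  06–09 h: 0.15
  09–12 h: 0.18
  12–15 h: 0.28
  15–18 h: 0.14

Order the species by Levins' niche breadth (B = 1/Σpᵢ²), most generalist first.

Dipodomys ordii > Dipodomys merriami > Dipodomys spectabilis

Σp_merrᵢ² = 0.15² + 0.28² + 0.30² + 0.06² + 0.21² = 0.0225 + 0.0784 + 0.0900 + 0.0036 + 0.0441 = 0.2386
B_merr = 1 / 0.2386 = 4.1911
Σp_specᵢ² = 0.74² + 0.03² + 0.02² + 0.17² + 0.04² = 0.5476 + 0.0009 + 0.0004 + 0.0289 + 0.0016 = 0.5794
B_spec = 1 / 0.5794 = 1.7259
Σp_ordiᵢ² = 0.25² + 0.15² + 0.18² + 0.28² + 0.14² = 0.0625 + 0.0225 + 0.0324 + 0.0784 + 0.0196 = 0.2154
B_ordi = 1 / 0.2154 = 4.6425
Ranking by B (broadest → narrowest): Dipodomys ordii (4.64) > Dipodomys merriami (4.19) > Dipodomys spectabilis (1.73)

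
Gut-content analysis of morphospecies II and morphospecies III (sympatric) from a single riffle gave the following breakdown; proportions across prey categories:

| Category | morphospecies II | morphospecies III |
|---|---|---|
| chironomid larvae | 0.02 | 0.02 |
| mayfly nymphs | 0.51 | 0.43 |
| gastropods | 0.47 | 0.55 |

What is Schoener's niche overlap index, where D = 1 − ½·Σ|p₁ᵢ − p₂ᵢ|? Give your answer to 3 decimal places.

0.920

Σ|p₁ᵢ − p₂ᵢ| = 0.00 + 0.08 + 0.08 = 0.16
D = 1 − ½ × 0.16 = 1 − 0.080 = 0.92000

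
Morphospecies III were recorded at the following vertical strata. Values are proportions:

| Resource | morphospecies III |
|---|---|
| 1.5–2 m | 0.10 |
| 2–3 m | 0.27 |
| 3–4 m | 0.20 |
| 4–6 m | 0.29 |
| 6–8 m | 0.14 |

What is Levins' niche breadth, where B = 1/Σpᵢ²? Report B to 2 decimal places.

Σpᵢ² = 0.10² + 0.27² + 0.20² + 0.29² + 0.14² = 0.0100 + 0.0729 + 0.0400 + 0.0841 + 0.0196 = 0.2266
B = 1 / 0.2266 = 4.4131

4.41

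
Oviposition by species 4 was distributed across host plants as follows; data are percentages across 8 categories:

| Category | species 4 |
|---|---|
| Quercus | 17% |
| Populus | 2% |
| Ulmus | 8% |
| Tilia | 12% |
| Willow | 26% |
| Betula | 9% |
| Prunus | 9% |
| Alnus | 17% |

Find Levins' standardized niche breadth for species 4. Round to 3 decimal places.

0.735

Convert percentages to proportions (divide by 100).
Σpᵢ² = 0.17² + 0.02² + 0.08² + 0.12² + 0.26² + 0.09² + 0.09² + 0.17² = 0.0289 + 0.0004 + 0.0064 + 0.0144 + 0.0676 + 0.0081 + 0.0081 + 0.0289 = 0.1628
B = 1 / 0.1628 = 6.14251
Bₛ = (B − 1)/(n − 1) = (6.14251 − 1)/(8 − 1) = 5.14251/7 = 0.73464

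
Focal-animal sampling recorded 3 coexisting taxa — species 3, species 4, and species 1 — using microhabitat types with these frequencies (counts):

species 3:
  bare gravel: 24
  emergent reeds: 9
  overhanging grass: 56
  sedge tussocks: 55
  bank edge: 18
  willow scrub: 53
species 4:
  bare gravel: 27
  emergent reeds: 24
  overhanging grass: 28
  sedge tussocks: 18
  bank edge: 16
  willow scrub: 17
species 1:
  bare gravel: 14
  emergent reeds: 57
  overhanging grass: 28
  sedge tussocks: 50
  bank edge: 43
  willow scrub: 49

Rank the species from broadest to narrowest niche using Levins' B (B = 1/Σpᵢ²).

species 4 > species 1 > species 3

Proportions for species 3 (n=215): 24/215=0.1116, 9/215=0.0419, 56/215=0.2605, 55/215=0.2558, 18/215=0.0837, 53/215=0.2465
Proportions for species 4 (n=130): 27/130=0.2077, 24/130=0.1846, 28/130=0.2154, 18/130=0.1385, 16/130=0.1231, 17/130=0.1308
Proportions for species 1 (n=241): 14/241=0.0581, 57/241=0.2365, 28/241=0.1162, 50/241=0.2075, 43/241=0.1784, 49/241=0.2033
Σp_3ᵢ² = 0.1116² + 0.0419² + 0.2605² + 0.2558² + 0.0837² + 0.2465² = 0.012455 + 0.001756 + 0.067860 + 0.065434 + 0.007006 + 0.060762 = 0.215273
B_3 = 1 / 0.215273 = 4.6453
Σp_4ᵢ² = 0.2077² + 0.1846² + 0.2154² + 0.1385² + 0.1231² + 0.1308² = 0.043139 + 0.034077 + 0.046397 + 0.019182 + 0.015154 + 0.017109 = 0.175058
B_4 = 1 / 0.175058 = 5.7124
Σp_1ᵢ² = 0.0581² + 0.2365² + 0.1162² + 0.2075² + 0.1784² + 0.2033² = 0.003376 + 0.055932 + 0.013502 + 0.043056 + 0.031827 + 0.041331 = 0.189024
B_1 = 1 / 0.189024 = 5.2903
Ranking by B (broadest → narrowest): species 4 (5.71) > species 1 (5.29) > species 3 (4.65)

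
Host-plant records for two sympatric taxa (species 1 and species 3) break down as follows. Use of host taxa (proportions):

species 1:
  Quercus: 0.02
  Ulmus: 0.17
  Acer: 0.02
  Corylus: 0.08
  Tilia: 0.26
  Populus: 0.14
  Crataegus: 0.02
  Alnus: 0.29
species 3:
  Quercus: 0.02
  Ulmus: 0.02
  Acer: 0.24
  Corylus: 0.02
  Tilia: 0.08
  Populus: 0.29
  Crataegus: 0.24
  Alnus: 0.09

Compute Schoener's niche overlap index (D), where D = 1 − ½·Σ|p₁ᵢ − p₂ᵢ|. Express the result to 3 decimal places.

Σ|p₁ᵢ − p₂ᵢ| = 0.00 + 0.15 + 0.22 + 0.06 + 0.18 + 0.15 + 0.22 + 0.20 = 1.18
D = 1 − ½ × 1.18 = 1 − 0.590 = 0.41000

0.410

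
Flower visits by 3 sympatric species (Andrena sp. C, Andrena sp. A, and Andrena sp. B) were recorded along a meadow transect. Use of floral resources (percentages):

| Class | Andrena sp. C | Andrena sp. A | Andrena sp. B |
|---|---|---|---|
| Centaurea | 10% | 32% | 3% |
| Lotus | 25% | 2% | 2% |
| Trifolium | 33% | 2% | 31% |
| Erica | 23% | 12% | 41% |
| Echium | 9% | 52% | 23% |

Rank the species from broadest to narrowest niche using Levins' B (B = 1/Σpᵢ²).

Andrena sp. C > Andrena sp. B > Andrena sp. A

Convert percentages to proportions (divide by 100).
Σp_Cᵢ² = 0.10² + 0.25² + 0.33² + 0.23² + 0.09² = 0.0100 + 0.0625 + 0.1089 + 0.0529 + 0.0081 = 0.2424
B_C = 1 / 0.2424 = 4.1254
Σp_Aᵢ² = 0.32² + 0.02² + 0.02² + 0.12² + 0.52² = 0.1024 + 0.0004 + 0.0004 + 0.0144 + 0.2704 = 0.3880
B_A = 1 / 0.3880 = 2.5773
Σp_Bᵢ² = 0.03² + 0.02² + 0.31² + 0.41² + 0.23² = 0.0009 + 0.0004 + 0.0961 + 0.1681 + 0.0529 = 0.3184
B_B = 1 / 0.3184 = 3.1407
Ranking by B (broadest → narrowest): Andrena sp. C (4.13) > Andrena sp. B (3.14) > Andrena sp. A (2.58)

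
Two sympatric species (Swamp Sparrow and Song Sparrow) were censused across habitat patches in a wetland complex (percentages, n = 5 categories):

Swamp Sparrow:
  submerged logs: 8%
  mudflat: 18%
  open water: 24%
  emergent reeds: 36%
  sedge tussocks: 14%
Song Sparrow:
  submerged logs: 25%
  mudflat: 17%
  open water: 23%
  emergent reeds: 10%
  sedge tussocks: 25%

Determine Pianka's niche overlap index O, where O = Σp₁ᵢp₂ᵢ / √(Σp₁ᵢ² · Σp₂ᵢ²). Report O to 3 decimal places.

Convert percentages to proportions (divide by 100).
Σ p₁ᵢp₂ᵢ = 0.0200 + 0.0306 + 0.0552 + 0.0360 + 0.0350 = 0.1768
Σp_1ᵢ² = 0.08² + 0.18² + 0.24² + 0.36² + 0.14² = 0.0064 + 0.0324 + 0.0576 + 0.1296 + 0.0196 = 0.2456
Σp_2ᵢ² = 0.25² + 0.17² + 0.23² + 0.10² + 0.25² = 0.0625 + 0.0289 + 0.0529 + 0.0100 + 0.0625 = 0.2168
O = 0.1768 / √(0.2456 × 0.2168) = 0.1768 / 0.230751 = 0.76619

0.766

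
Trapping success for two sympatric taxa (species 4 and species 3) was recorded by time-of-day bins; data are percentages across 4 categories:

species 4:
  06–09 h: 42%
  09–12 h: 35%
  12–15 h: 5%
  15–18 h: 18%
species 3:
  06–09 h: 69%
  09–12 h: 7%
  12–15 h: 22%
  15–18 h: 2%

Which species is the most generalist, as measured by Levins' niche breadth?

species 4

Convert percentages to proportions (divide by 100).
Σp_4ᵢ² = 0.42² + 0.35² + 0.05² + 0.18² = 0.1764 + 0.1225 + 0.0025 + 0.0324 = 0.3338
B_4 = 1 / 0.3338 = 2.9958
Σp_3ᵢ² = 0.69² + 0.07² + 0.22² + 0.02² = 0.4761 + 0.0049 + 0.0484 + 0.0004 = 0.5298
B_3 = 1 / 0.5298 = 1.8875
Highest B → broadest niche (most generalist): species 4 (B = 3.00).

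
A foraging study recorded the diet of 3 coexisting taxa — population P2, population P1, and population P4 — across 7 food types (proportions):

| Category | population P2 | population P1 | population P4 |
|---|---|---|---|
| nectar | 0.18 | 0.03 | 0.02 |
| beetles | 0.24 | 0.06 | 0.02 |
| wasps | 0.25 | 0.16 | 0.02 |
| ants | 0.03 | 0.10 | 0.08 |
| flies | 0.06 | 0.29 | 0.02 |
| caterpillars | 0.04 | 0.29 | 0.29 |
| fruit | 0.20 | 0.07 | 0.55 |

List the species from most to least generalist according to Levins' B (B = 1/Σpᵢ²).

population P2 > population P1 > population P4

Σp_P2ᵢ² = 0.18² + 0.24² + 0.25² + 0.03² + 0.06² + 0.04² + 0.20² = 0.0324 + 0.0576 + 0.0625 + 0.0009 + 0.0036 + 0.0016 + 0.0400 = 0.1986
B_P2 = 1 / 0.1986 = 5.0352
Σp_P1ᵢ² = 0.03² + 0.06² + 0.16² + 0.10² + 0.29² + 0.29² + 0.07² = 0.0009 + 0.0036 + 0.0256 + 0.0100 + 0.0841 + 0.0841 + 0.0049 = 0.2132
B_P1 = 1 / 0.2132 = 4.6904
Σp_P4ᵢ² = 0.02² + 0.02² + 0.02² + 0.08² + 0.02² + 0.29² + 0.55² = 0.0004 + 0.0004 + 0.0004 + 0.0064 + 0.0004 + 0.0841 + 0.3025 = 0.3946
B_P4 = 1 / 0.3946 = 2.5342
Ranking by B (broadest → narrowest): population P2 (5.04) > population P1 (4.69) > population P4 (2.53)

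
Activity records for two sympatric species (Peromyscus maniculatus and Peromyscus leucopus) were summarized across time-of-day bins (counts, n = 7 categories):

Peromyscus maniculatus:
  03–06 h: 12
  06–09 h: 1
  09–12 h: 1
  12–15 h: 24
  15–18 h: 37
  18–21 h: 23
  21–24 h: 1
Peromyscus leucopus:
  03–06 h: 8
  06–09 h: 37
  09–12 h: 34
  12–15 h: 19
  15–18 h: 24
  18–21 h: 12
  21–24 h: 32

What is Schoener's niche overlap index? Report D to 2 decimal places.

0.41

Proportions for Peromyscus maniculatus (n=99): 12/99=0.1212, 1/99=0.0101, 1/99=0.0101, 24/99=0.2424, 37/99=0.3737, 23/99=0.2323, 1/99=0.0101
Proportions for Peromyscus leucopus (n=166): 8/166=0.0482, 37/166=0.2229, 34/166=0.2048, 19/166=0.1145, 24/166=0.1446, 12/166=0.0723, 32/166=0.1928
Σ|p₁ᵢ − p₂ᵢ| = 0.0730 + 0.2128 + 0.1947 + 0.1279 + 0.2291 + 0.1600 + 0.1827 = 1.1802
D = 1 − ½ × 1.1802 = 1 − 0.59010 = 0.40990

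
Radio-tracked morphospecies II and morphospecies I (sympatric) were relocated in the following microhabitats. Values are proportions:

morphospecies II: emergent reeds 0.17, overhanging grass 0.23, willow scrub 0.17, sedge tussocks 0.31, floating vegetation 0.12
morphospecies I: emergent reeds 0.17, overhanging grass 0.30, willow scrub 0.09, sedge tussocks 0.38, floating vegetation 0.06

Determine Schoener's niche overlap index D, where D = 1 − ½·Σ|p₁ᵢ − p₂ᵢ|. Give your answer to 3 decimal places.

0.860

Σ|p₁ᵢ − p₂ᵢ| = 0.00 + 0.07 + 0.08 + 0.07 + 0.06 = 0.28
D = 1 − ½ × 0.28 = 1 − 0.140 = 0.86000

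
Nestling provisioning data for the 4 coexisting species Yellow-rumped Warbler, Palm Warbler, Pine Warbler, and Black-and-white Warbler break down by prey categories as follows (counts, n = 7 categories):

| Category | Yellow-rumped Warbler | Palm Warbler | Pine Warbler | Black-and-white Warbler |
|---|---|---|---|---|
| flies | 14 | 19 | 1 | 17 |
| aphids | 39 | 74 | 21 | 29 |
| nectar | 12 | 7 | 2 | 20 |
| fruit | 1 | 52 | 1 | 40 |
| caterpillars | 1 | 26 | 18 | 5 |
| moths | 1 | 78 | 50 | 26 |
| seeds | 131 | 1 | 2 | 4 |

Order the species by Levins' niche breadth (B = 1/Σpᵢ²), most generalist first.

Proportions for Yellow-rumped Warbler (n=199): 14/199=0.0704, 39/199=0.1960, 12/199=0.0603, 1/199=0.0050, 1/199=0.0050, 1/199=0.0050, 131/199=0.6583
Proportions for Palm Warbler (n=257): 19/257=0.0739, 74/257=0.2879, 7/257=0.0272, 52/257=0.2023, 26/257=0.1012, 78/257=0.3035, 1/257=0.0039
Proportions for Pine Warbler (n=95): 1/95=0.0105, 21/95=0.2211, 2/95=0.0211, 1/95=0.0105, 18/95=0.1895, 50/95=0.5263, 2/95=0.0211
Proportions for Black-and-white Warbler (n=141): 17/141=0.1206, 29/141=0.2057, 20/141=0.1418, 40/141=0.2837, 5/141=0.0355, 26/141=0.1844, 4/141=0.0284
Σp_Yellᵢ² = 0.0704² + 0.1960² + 0.0603² + 0.0050² + 0.0050² + 0.0050² + 0.6583² = 0.004956 + 0.038416 + 0.003636 + 0.000025 + 0.000025 + 0.000025 + 0.433359 = 0.480442
B_Yell = 1 / 0.480442 = 2.0814
Σp_Palmᵢ² = 0.0739² + 0.2879² + 0.0272² + 0.2023² + 0.1012² + 0.3035² + 0.0039² = 0.005461 + 0.082886 + 0.000740 + 0.040925 + 0.010241 + 0.092112 + 0.000015 = 0.232380
B_Palm = 1 / 0.232380 = 4.3033
Σp_Pineᵢ² = 0.0105² + 0.2211² + 0.0211² + 0.0105² + 0.1895² + 0.5263² + 0.0211² = 0.000110 + 0.048885 + 0.000445 + 0.000110 + 0.035910 + 0.276992 + 0.000445 = 0.362897
B_Pine = 1 / 0.362897 = 2.7556
Σp_Blacᵢ² = 0.1206² + 0.2057² + 0.1418² + 0.2837² + 0.0355² + 0.1844² + 0.0284² = 0.014544 + 0.042312 + 0.020107 + 0.080486 + 0.001260 + 0.034003 + 0.000807 = 0.193519
B_Blac = 1 / 0.193519 = 5.1675
Ranking by B (broadest → narrowest): Black-and-white Warbler (5.17) > Palm Warbler (4.30) > Pine Warbler (2.76) > Yellow-rumped Warbler (2.08)

Black-and-white Warbler > Palm Warbler > Pine Warbler > Yellow-rumped Warbler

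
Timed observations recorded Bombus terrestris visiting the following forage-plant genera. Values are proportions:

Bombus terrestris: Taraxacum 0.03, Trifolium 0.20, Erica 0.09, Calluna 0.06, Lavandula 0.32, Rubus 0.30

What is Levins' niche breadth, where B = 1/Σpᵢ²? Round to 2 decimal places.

4.08

Σpᵢ² = 0.03² + 0.20² + 0.09² + 0.06² + 0.32² + 0.30² = 0.0009 + 0.0400 + 0.0081 + 0.0036 + 0.1024 + 0.0900 = 0.2450
B = 1 / 0.2450 = 4.0816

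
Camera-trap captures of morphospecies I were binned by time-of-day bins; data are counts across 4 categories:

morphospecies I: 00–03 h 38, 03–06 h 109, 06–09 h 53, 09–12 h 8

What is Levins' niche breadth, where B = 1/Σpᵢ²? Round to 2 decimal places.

2.67

Proportions for morphospecies I (n=208): 38/208=0.1827, 109/208=0.5240, 53/208=0.2548, 8/208=0.0385
Σpᵢ² = 0.1827² + 0.5240² + 0.2548² + 0.0385² = 0.033379 + 0.274576 + 0.064923 + 0.001482 = 0.374360
B = 1 / 0.374360 = 2.6712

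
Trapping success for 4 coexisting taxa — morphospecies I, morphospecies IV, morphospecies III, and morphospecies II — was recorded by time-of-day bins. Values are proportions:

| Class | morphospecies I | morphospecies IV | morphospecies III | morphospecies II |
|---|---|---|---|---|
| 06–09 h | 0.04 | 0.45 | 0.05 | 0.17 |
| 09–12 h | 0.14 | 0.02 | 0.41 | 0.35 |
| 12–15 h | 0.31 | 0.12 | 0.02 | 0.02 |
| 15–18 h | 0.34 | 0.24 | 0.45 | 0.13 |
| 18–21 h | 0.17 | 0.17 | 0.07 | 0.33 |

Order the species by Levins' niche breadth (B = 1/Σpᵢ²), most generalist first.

Σp_Iᵢ² = 0.04² + 0.14² + 0.31² + 0.34² + 0.17² = 0.0016 + 0.0196 + 0.0961 + 0.1156 + 0.0289 = 0.2618
B_I = 1 / 0.2618 = 3.8197
Σp_IVᵢ² = 0.45² + 0.02² + 0.12² + 0.24² + 0.17² = 0.2025 + 0.0004 + 0.0144 + 0.0576 + 0.0289 = 0.3038
B_IV = 1 / 0.3038 = 3.2916
Σp_IIIᵢ² = 0.05² + 0.41² + 0.02² + 0.45² + 0.07² = 0.0025 + 0.1681 + 0.0004 + 0.2025 + 0.0049 = 0.3784
B_III = 1 / 0.3784 = 2.6427
Σp_IIᵢ² = 0.17² + 0.35² + 0.02² + 0.13² + 0.33² = 0.0289 + 0.1225 + 0.0004 + 0.0169 + 0.1089 = 0.2776
B_II = 1 / 0.2776 = 3.6023
Ranking by B (broadest → narrowest): morphospecies I (3.82) > morphospecies II (3.60) > morphospecies IV (3.29) > morphospecies III (2.64)

morphospecies I > morphospecies II > morphospecies IV > morphospecies III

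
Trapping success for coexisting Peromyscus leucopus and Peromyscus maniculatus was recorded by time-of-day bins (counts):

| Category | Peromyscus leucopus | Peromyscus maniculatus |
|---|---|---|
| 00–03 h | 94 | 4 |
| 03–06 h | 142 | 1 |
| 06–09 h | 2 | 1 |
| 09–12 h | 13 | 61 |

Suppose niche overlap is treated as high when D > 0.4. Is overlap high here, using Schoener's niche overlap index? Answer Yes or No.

Proportions for Peromyscus leucopus (n=251): 94/251=0.3745, 142/251=0.5657, 2/251=0.0080, 13/251=0.0518
Proportions for Peromyscus maniculatus (n=67): 4/67=0.0597, 1/67=0.0149, 1/67=0.0149, 61/67=0.9104
Σ|p₁ᵢ − p₂ᵢ| = 0.3148 + 0.5508 + 0.0069 + 0.8586 = 1.7311
D = 1 − ½ × 1.7311 = 1 − 0.86555 = 0.13445
D = 0.13445 < 0.4 → No.

No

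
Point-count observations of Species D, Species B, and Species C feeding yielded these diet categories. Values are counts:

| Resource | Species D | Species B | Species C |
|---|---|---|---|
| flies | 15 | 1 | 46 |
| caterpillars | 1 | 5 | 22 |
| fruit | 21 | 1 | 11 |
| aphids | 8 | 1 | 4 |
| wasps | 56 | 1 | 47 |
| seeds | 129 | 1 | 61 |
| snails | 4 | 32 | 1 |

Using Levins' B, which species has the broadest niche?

Proportions for Species D (n=234): 15/234=0.0641, 1/234=0.0043, 21/234=0.0897, 8/234=0.0342, 56/234=0.2393, 129/234=0.5513, 4/234=0.0171
Proportions for Species B (n=42): 1/42=0.0238, 5/42=0.1190, 1/42=0.0238, 1/42=0.0238, 1/42=0.0238, 1/42=0.0238, 32/42=0.7619
Proportions for Species C (n=192): 46/192=0.2396, 22/192=0.1146, 11/192=0.0573, 4/192=0.0208, 47/192=0.2448, 61/192=0.3177, 1/192=0.0052
Σp_Dᵢ² = 0.0641² + 0.0043² + 0.0897² + 0.0342² + 0.2393² + 0.5513² + 0.0171² = 0.004109 + 0.000018 + 0.008046 + 0.001170 + 0.057264 + 0.303932 + 0.000292 = 0.374831
B_D = 1 / 0.374831 = 2.6679
Σp_Bᵢ² = 0.0238² + 0.1190² + 0.0238² + 0.0238² + 0.0238² + 0.0238² + 0.7619² = 0.000566 + 0.014161 + 0.000566 + 0.000566 + 0.000566 + 0.000566 + 0.580492 = 0.597483
B_B = 1 / 0.597483 = 1.6737
Σp_Cᵢ² = 0.2396² + 0.1146² + 0.0573² + 0.0208² + 0.2448² + 0.3177² + 0.0052² = 0.057408 + 0.013133 + 0.003283 + 0.000433 + 0.059927 + 0.100933 + 0.000027 = 0.235144
B_C = 1 / 0.235144 = 4.2527
Highest B → broadest niche (most generalist): Species C (B = 4.25).

Species C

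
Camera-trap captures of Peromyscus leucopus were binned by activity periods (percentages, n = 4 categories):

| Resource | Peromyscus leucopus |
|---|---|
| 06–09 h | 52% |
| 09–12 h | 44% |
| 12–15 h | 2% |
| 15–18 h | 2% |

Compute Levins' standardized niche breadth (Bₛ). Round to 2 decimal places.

0.38

Convert percentages to proportions (divide by 100).
Σpᵢ² = 0.52² + 0.44² + 0.02² + 0.02² = 0.2704 + 0.1936 + 0.0004 + 0.0004 = 0.4648
B = 1 / 0.4648 = 2.1515
Bₛ = (B − 1)/(n − 1) = (2.1515 − 1)/(4 − 1) = 1.1515/3 = 0.3838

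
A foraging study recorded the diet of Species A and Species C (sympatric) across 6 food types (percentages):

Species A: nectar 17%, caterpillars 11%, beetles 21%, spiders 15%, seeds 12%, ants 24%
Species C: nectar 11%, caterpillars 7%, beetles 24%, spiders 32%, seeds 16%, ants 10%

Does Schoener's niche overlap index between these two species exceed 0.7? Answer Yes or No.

Convert percentages to proportions (divide by 100).
Σ|p₁ᵢ − p₂ᵢ| = 0.06 + 0.04 + 0.03 + 0.17 + 0.04 + 0.14 = 0.48
D = 1 − ½ × 0.48 = 1 − 0.240 = 0.7600
D = 0.7600 > 0.7 → Yes.

Yes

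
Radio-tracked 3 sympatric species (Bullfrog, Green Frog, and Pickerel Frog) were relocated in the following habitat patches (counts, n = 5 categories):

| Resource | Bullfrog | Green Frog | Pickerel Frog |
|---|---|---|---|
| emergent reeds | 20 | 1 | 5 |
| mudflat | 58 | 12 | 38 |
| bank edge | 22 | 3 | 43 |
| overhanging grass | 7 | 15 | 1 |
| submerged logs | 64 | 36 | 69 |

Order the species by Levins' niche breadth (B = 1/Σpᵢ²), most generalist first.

Proportions for Bullfrog (n=171): 20/171=0.1170, 58/171=0.3392, 22/171=0.1287, 7/171=0.0409, 64/171=0.3743
Proportions for Green Frog (n=67): 1/67=0.0149, 12/67=0.1791, 3/67=0.0448, 15/67=0.2239, 36/67=0.5373
Proportions for Pickerel Frog (n=156): 5/156=0.0321, 38/156=0.2436, 43/156=0.2756, 1/156=0.0064, 69/156=0.4423
Σp_Bullᵢ² = 0.1170² + 0.3392² + 0.1287² + 0.0409² + 0.3743² = 0.013689 + 0.115057 + 0.016564 + 0.001673 + 0.140100 = 0.287083
B_Bull = 1 / 0.287083 = 3.4833
Σp_Greeᵢ² = 0.0149² + 0.1791² + 0.0448² + 0.2239² + 0.5373² = 0.000222 + 0.032077 + 0.002007 + 0.050131 + 0.288691 = 0.373128
B_Gree = 1 / 0.373128 = 2.6800
Σp_Pickᵢ² = 0.0321² + 0.2436² + 0.2756² + 0.0064² + 0.4423² = 0.001030 + 0.059341 + 0.075955 + 0.000041 + 0.195629 = 0.331996
B_Pick = 1 / 0.331996 = 3.0121
Ranking by B (broadest → narrowest): Bullfrog (3.48) > Pickerel Frog (3.01) > Green Frog (2.68)

Bullfrog > Pickerel Frog > Green Frog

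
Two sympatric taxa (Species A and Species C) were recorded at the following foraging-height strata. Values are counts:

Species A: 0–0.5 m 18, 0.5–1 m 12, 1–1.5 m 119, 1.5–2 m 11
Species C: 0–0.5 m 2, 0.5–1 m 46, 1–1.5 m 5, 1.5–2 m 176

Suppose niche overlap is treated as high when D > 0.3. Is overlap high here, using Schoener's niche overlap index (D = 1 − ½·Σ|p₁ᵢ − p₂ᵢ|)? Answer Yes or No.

No

Proportions for Species A (n=160): 18/160=0.1125, 12/160=0.0750, 119/160=0.7438, 11/160=0.0688
Proportions for Species C (n=229): 2/229=0.0087, 46/229=0.2009, 5/229=0.0218, 176/229=0.7686
Σ|p₁ᵢ − p₂ᵢ| = 0.1038 + 0.1259 + 0.7220 + 0.6998 = 1.6515
D = 1 − ½ × 1.6515 = 1 − 0.82575 = 0.17425
D = 0.17425 < 0.3 → No.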